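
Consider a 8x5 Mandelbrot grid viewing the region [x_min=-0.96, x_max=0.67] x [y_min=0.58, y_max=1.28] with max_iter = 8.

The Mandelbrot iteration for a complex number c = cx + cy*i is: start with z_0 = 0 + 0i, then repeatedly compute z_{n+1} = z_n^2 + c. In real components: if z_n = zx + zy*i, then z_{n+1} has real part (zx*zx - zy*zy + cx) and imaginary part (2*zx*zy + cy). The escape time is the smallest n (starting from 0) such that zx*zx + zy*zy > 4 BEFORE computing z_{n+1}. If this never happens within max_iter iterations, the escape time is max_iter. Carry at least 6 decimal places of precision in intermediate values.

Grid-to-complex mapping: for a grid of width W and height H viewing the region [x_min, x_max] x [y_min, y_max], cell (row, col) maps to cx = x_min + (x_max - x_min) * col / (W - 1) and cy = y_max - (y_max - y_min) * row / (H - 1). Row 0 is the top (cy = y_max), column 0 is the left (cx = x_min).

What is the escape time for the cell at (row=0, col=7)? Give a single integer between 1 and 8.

Answer: 2

Derivation:
z_0 = 0 + 0i, c = 0.6700 + 1.2800i
Iter 1: z = 0.6700 + 1.2800i, |z|^2 = 2.0873
Iter 2: z = -0.5195 + 2.9952i, |z|^2 = 9.2411
Escaped at iteration 2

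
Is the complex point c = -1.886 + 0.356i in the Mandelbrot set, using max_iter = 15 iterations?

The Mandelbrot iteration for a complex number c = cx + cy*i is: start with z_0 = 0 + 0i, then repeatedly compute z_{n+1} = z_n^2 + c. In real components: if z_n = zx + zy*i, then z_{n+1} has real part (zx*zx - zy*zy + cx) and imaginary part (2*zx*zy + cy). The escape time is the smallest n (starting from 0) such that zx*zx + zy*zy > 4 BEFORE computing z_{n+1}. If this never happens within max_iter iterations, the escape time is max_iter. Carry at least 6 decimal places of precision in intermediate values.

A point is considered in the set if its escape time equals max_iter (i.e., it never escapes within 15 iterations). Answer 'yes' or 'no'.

z_0 = 0 + 0i, c = -1.8860 + 0.3560i
Iter 1: z = -1.8860 + 0.3560i, |z|^2 = 3.6837
Iter 2: z = 1.5443 + -0.9868i, |z|^2 = 3.3586
Iter 3: z = -0.4751 + -2.6919i, |z|^2 = 7.4718
Escaped at iteration 3

Answer: no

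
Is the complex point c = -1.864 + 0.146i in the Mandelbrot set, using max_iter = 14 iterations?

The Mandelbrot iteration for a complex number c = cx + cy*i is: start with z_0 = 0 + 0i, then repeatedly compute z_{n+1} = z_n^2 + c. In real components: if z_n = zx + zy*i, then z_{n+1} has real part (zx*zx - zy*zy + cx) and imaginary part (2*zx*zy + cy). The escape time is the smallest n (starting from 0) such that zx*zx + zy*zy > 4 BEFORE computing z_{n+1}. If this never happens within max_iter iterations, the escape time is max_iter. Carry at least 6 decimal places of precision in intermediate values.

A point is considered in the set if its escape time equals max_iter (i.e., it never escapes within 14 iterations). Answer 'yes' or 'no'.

Answer: no

Derivation:
z_0 = 0 + 0i, c = -1.8640 + 0.1460i
Iter 1: z = -1.8640 + 0.1460i, |z|^2 = 3.4958
Iter 2: z = 1.5892 + -0.3983i, |z|^2 = 2.6841
Iter 3: z = 0.5029 + -1.1199i, |z|^2 = 1.5070
Iter 4: z = -2.8653 + -0.9803i, |z|^2 = 9.1710
Escaped at iteration 4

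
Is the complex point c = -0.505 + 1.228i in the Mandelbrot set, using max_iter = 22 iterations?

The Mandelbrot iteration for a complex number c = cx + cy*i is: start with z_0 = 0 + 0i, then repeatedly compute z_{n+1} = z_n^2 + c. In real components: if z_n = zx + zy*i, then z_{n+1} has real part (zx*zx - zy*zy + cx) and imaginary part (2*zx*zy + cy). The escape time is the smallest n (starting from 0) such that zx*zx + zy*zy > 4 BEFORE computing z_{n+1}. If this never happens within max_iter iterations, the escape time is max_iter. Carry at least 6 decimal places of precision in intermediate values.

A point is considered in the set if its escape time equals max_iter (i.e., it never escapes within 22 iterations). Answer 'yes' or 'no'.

Answer: no

Derivation:
z_0 = 0 + 0i, c = -0.5050 + 1.2280i
Iter 1: z = -0.5050 + 1.2280i, |z|^2 = 1.7630
Iter 2: z = -1.7580 + -0.0123i, |z|^2 = 3.0906
Iter 3: z = 2.5853 + 1.2712i, |z|^2 = 8.2995
Escaped at iteration 3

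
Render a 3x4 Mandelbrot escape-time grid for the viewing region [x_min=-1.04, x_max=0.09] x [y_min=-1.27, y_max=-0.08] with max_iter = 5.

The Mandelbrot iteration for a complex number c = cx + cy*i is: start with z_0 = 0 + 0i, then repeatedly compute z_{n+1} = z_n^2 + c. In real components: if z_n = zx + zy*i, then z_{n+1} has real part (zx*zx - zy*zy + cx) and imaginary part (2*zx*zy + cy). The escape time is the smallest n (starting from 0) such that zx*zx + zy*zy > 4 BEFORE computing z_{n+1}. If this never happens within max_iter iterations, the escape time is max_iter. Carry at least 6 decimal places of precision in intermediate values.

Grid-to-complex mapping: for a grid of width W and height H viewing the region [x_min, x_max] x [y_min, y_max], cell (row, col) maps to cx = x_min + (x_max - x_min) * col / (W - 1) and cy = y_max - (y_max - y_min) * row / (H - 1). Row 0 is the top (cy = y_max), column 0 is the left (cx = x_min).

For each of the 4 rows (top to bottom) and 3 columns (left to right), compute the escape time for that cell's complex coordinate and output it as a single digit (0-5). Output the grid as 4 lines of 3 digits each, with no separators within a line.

Answer: 555
555
355
232

Derivation:
(row=0, col=0): c = -1.0400 + -0.0800i → escape time 5
(row=0, col=1): c = -0.4750 + -0.0800i → escape time 5
(row=0, col=2): c = 0.0900 + -0.0800i → escape time 5
(row=1, col=0): c = -1.0400 + -0.4767i → escape time 5
(row=1, col=1): c = -0.4750 + -0.4767i → escape time 5
(row=1, col=2): c = 0.0900 + -0.4767i → escape time 5
(row=2, col=0): c = -1.0400 + -0.8733i → escape time 3
(row=2, col=1): c = -0.4750 + -0.8733i → escape time 5
(row=2, col=2): c = 0.0900 + -0.8733i → escape time 5
(row=3, col=0): c = -1.0400 + -1.2700i → escape time 2
(row=3, col=1): c = -0.4750 + -1.2700i → escape time 3
(row=3, col=2): c = 0.0900 + -1.2700i → escape time 2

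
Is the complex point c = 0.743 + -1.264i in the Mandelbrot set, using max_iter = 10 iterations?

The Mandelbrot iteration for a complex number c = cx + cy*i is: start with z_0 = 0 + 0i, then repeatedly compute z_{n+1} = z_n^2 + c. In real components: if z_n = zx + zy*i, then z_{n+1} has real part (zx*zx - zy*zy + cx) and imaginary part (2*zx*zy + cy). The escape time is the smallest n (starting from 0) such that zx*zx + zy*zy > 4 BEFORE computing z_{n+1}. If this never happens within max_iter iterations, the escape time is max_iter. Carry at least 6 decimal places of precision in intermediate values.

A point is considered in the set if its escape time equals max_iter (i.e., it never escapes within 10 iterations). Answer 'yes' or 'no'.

Answer: no

Derivation:
z_0 = 0 + 0i, c = 0.7430 + -1.2640i
Iter 1: z = 0.7430 + -1.2640i, |z|^2 = 2.1497
Iter 2: z = -0.3026 + -3.1423i, |z|^2 = 9.9657
Escaped at iteration 2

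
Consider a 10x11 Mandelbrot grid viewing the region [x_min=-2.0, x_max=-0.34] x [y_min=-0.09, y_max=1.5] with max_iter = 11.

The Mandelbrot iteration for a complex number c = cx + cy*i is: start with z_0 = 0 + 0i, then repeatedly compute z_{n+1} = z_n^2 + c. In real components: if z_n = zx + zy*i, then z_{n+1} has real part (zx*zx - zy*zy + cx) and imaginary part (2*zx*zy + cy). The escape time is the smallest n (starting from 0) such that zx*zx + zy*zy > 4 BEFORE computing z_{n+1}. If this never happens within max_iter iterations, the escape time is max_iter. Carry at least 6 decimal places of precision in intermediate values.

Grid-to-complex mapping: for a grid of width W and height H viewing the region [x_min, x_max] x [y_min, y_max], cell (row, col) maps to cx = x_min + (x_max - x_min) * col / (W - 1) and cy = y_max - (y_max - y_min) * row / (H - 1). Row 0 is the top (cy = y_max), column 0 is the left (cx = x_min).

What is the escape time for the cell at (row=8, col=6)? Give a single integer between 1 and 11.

Answer: 11

Derivation:
z_0 = 0 + 0i, c = -0.8933 + 0.2280i
Iter 1: z = -0.8933 + 0.2280i, |z|^2 = 0.8500
Iter 2: z = -0.1473 + -0.1794i, |z|^2 = 0.0539
Iter 3: z = -0.9038 + 0.2808i, |z|^2 = 0.8957
Iter 4: z = -0.1553 + -0.2796i, |z|^2 = 0.1023
Iter 5: z = -0.9474 + 0.3149i, |z|^2 = 0.9967
Iter 6: z = -0.0949 + -0.3686i, |z|^2 = 0.1449
Iter 7: z = -1.0202 + 0.2980i, |z|^2 = 1.1296
Iter 8: z = 0.0587 + -0.3800i, |z|^2 = 0.1478
Iter 9: z = -1.0343 + 0.1834i, |z|^2 = 1.1033
Iter 10: z = 0.1427 + -0.1514i, |z|^2 = 0.0433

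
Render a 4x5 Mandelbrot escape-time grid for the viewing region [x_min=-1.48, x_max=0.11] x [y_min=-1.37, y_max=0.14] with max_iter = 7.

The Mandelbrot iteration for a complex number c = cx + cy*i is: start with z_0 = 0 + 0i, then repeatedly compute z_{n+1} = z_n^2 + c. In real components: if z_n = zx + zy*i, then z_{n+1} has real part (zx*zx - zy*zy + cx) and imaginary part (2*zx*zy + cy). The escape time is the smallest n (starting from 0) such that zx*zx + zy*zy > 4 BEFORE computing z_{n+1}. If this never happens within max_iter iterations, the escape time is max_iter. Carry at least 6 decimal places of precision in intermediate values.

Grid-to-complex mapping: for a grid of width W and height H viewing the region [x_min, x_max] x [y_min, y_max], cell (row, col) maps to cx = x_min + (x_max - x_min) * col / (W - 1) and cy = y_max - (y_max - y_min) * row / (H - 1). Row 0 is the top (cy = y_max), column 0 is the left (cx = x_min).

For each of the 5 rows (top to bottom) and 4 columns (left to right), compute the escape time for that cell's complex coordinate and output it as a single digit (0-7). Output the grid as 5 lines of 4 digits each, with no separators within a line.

(row=0, col=0): c = -1.4800 + 0.1400i → escape time 6
(row=0, col=1): c = -0.9500 + 0.1400i → escape time 7
(row=0, col=2): c = -0.4200 + 0.1400i → escape time 7
(row=0, col=3): c = 0.1100 + 0.1400i → escape time 7
(row=1, col=0): c = -1.4800 + -0.2375i → escape time 5
(row=1, col=1): c = -0.9500 + -0.2375i → escape time 7
(row=1, col=2): c = -0.4200 + -0.2375i → escape time 7
(row=1, col=3): c = 0.1100 + -0.2375i → escape time 7
(row=2, col=0): c = -1.4800 + -0.6150i → escape time 3
(row=2, col=1): c = -0.9500 + -0.6150i → escape time 5
(row=2, col=2): c = -0.4200 + -0.6150i → escape time 7
(row=2, col=3): c = 0.1100 + -0.6150i → escape time 7
(row=3, col=0): c = -1.4800 + -0.9925i → escape time 3
(row=3, col=1): c = -0.9500 + -0.9925i → escape time 3
(row=3, col=2): c = -0.4200 + -0.9925i → escape time 4
(row=3, col=3): c = 0.1100 + -0.9925i → escape time 4
(row=4, col=0): c = -1.4800 + -1.3700i → escape time 1
(row=4, col=1): c = -0.9500 + -1.3700i → escape time 2
(row=4, col=2): c = -0.4200 + -1.3700i → escape time 2
(row=4, col=3): c = 0.1100 + -1.3700i → escape time 2

Answer: 6777
5777
3577
3344
1222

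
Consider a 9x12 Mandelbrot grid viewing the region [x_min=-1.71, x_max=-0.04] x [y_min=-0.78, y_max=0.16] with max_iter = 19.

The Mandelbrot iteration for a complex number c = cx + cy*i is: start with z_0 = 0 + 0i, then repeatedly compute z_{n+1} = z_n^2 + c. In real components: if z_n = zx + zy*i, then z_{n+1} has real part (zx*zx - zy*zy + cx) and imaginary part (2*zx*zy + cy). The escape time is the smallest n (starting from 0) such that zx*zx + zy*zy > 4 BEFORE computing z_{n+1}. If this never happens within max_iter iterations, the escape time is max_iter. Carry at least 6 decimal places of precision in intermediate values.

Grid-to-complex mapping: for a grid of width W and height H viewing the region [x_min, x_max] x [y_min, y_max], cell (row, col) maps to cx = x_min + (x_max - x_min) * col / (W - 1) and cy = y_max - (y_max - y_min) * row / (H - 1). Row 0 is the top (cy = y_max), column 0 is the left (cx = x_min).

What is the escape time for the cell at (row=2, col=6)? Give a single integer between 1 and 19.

z_0 = 0 + 0i, c = -0.4575 + -0.0109i
Iter 1: z = -0.4575 + -0.0109i, |z|^2 = 0.2094
Iter 2: z = -0.2483 + -0.0009i, |z|^2 = 0.0617
Iter 3: z = -0.3958 + -0.0104i, |z|^2 = 0.1568
Iter 4: z = -0.3009 + -0.0026i, |z|^2 = 0.0906
Iter 5: z = -0.3670 + -0.0093i, |z|^2 = 0.1347
Iter 6: z = -0.3229 + -0.0041i, |z|^2 = 0.1043
Iter 7: z = -0.3532 + -0.0083i, |z|^2 = 0.1248
Iter 8: z = -0.3328 + -0.0051i, |z|^2 = 0.1108
Iter 9: z = -0.3468 + -0.0075i, |z|^2 = 0.1203
Iter 10: z = -0.3373 + -0.0057i, |z|^2 = 0.1138
Iter 11: z = -0.3438 + -0.0071i, |z|^2 = 0.1182
Iter 12: z = -0.3394 + -0.0060i, |z|^2 = 0.1152
Iter 13: z = -0.3424 + -0.0068i, |z|^2 = 0.1173
Iter 14: z = -0.3403 + -0.0062i, |z|^2 = 0.1159
Iter 15: z = -0.3417 + -0.0067i, |z|^2 = 0.1168
Iter 16: z = -0.3408 + -0.0064i, |z|^2 = 0.1162
Iter 17: z = -0.3414 + -0.0066i, |z|^2 = 0.1166
Iter 18: z = -0.3410 + -0.0064i, |z|^2 = 0.1163

Answer: 19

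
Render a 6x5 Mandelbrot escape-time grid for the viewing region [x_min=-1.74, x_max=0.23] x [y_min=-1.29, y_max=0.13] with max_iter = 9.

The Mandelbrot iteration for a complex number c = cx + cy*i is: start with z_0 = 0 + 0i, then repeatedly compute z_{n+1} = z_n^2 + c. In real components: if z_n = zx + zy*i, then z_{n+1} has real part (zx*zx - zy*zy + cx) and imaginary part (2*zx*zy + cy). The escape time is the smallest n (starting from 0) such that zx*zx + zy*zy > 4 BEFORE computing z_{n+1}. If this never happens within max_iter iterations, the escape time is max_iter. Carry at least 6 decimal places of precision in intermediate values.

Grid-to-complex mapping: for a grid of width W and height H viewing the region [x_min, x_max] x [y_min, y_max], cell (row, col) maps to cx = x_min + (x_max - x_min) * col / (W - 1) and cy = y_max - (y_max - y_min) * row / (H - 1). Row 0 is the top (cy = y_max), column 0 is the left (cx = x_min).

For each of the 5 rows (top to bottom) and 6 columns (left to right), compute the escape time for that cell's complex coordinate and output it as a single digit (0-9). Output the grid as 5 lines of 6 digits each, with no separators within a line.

Answer: 499999
479999
335999
233494
122332

Derivation:
(row=0, col=0): c = -1.7400 + 0.1300i → escape time 4
(row=0, col=1): c = -1.3460 + 0.1300i → escape time 9
(row=0, col=2): c = -0.9520 + 0.1300i → escape time 9
(row=0, col=3): c = -0.5580 + 0.1300i → escape time 9
(row=0, col=4): c = -0.1640 + 0.1300i → escape time 9
(row=0, col=5): c = 0.2300 + 0.1300i → escape time 9
(row=1, col=0): c = -1.7400 + -0.2250i → escape time 4
(row=1, col=1): c = -1.3460 + -0.2250i → escape time 7
(row=1, col=2): c = -0.9520 + -0.2250i → escape time 9
(row=1, col=3): c = -0.5580 + -0.2250i → escape time 9
(row=1, col=4): c = -0.1640 + -0.2250i → escape time 9
(row=1, col=5): c = 0.2300 + -0.2250i → escape time 9
(row=2, col=0): c = -1.7400 + -0.5800i → escape time 3
(row=2, col=1): c = -1.3460 + -0.5800i → escape time 3
(row=2, col=2): c = -0.9520 + -0.5800i → escape time 5
(row=2, col=3): c = -0.5580 + -0.5800i → escape time 9
(row=2, col=4): c = -0.1640 + -0.5800i → escape time 9
(row=2, col=5): c = 0.2300 + -0.5800i → escape time 9
(row=3, col=0): c = -1.7400 + -0.9350i → escape time 2
(row=3, col=1): c = -1.3460 + -0.9350i → escape time 3
(row=3, col=2): c = -0.9520 + -0.9350i → escape time 3
(row=3, col=3): c = -0.5580 + -0.9350i → escape time 4
(row=3, col=4): c = -0.1640 + -0.9350i → escape time 9
(row=3, col=5): c = 0.2300 + -0.9350i → escape time 4
(row=4, col=0): c = -1.7400 + -1.2900i → escape time 1
(row=4, col=1): c = -1.3460 + -1.2900i → escape time 2
(row=4, col=2): c = -0.9520 + -1.2900i → escape time 2
(row=4, col=3): c = -0.5580 + -1.2900i → escape time 3
(row=4, col=4): c = -0.1640 + -1.2900i → escape time 3
(row=4, col=5): c = 0.2300 + -1.2900i → escape time 2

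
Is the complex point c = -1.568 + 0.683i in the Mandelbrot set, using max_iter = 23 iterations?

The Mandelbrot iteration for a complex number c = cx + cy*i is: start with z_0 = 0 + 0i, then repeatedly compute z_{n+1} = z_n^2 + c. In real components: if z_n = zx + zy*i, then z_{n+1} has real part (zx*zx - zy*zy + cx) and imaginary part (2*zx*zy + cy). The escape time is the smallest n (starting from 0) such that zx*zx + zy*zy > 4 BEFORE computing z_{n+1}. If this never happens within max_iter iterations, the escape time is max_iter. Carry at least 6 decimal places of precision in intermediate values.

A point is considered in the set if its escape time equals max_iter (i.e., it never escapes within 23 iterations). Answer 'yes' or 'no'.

z_0 = 0 + 0i, c = -1.5680 + 0.6830i
Iter 1: z = -1.5680 + 0.6830i, |z|^2 = 2.9251
Iter 2: z = 0.4241 + -1.4589i, |z|^2 = 2.3082
Iter 3: z = -3.5165 + -0.5545i, |z|^2 = 12.6730
Escaped at iteration 3

Answer: no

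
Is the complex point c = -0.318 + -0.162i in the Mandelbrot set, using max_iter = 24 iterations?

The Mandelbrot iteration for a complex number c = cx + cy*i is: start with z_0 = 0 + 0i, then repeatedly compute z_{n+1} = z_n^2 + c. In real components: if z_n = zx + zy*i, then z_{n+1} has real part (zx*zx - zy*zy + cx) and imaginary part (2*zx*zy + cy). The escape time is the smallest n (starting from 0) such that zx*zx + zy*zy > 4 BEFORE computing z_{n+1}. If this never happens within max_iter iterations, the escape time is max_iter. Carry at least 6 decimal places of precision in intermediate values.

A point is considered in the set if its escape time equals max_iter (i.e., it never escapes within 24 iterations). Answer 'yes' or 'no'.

z_0 = 0 + 0i, c = -0.3180 + -0.1620i
Iter 1: z = -0.3180 + -0.1620i, |z|^2 = 0.1274
Iter 2: z = -0.2431 + -0.0590i, |z|^2 = 0.0626
Iter 3: z = -0.2624 + -0.1333i, |z|^2 = 0.0866
Iter 4: z = -0.2669 + -0.0920i, |z|^2 = 0.0797
Iter 5: z = -0.2552 + -0.1129i, |z|^2 = 0.0779
Iter 6: z = -0.2656 + -0.1044i, |z|^2 = 0.0814
Iter 7: z = -0.2584 + -0.1065i, |z|^2 = 0.0781
Iter 8: z = -0.2626 + -0.1069i, |z|^2 = 0.0804
Iter 9: z = -0.2605 + -0.1058i, |z|^2 = 0.0790
Iter 10: z = -0.2614 + -0.1069i, |z|^2 = 0.0797
Iter 11: z = -0.2611 + -0.1061i, |z|^2 = 0.0794
Iter 12: z = -0.2611 + -0.1066i, |z|^2 = 0.0795
Iter 13: z = -0.2612 + -0.1064i, |z|^2 = 0.0795
Iter 14: z = -0.2611 + -0.1064i, |z|^2 = 0.0795
Iter 15: z = -0.2612 + -0.1064i, |z|^2 = 0.0795
Iter 16: z = -0.2611 + -0.1064i, |z|^2 = 0.0795
Iter 17: z = -0.2611 + -0.1064i, |z|^2 = 0.0795
Iter 18: z = -0.2611 + -0.1064i, |z|^2 = 0.0795
Iter 19: z = -0.2611 + -0.1064i, |z|^2 = 0.0795
Iter 20: z = -0.2611 + -0.1064i, |z|^2 = 0.0795
Iter 21: z = -0.2611 + -0.1064i, |z|^2 = 0.0795
Iter 22: z = -0.2611 + -0.1064i, |z|^2 = 0.0795
Iter 23: z = -0.2611 + -0.1064i, |z|^2 = 0.0795
Did not escape in 24 iterations → in set

Answer: yes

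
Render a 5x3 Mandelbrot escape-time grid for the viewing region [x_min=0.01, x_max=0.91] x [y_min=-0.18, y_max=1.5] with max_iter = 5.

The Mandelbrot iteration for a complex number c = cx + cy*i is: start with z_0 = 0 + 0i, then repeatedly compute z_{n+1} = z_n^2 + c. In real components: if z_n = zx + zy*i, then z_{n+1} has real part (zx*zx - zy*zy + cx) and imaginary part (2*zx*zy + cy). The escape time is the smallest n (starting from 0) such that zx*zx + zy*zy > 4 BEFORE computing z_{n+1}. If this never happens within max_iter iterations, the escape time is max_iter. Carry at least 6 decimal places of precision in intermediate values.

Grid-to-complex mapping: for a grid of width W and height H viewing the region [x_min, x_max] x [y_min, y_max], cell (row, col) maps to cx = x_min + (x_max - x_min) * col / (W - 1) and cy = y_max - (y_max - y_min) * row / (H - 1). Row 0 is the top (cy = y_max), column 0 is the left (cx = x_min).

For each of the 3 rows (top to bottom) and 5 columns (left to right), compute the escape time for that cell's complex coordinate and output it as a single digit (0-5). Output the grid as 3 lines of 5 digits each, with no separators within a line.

Answer: 22222
55432
55533

Derivation:
(row=0, col=0): c = 0.0100 + 1.5000i → escape time 2
(row=0, col=1): c = 0.2350 + 1.5000i → escape time 2
(row=0, col=2): c = 0.4600 + 1.5000i → escape time 2
(row=0, col=3): c = 0.6850 + 1.5000i → escape time 2
(row=0, col=4): c = 0.9100 + 1.5000i → escape time 2
(row=1, col=0): c = 0.0100 + 0.6600i → escape time 5
(row=1, col=1): c = 0.2350 + 0.6600i → escape time 5
(row=1, col=2): c = 0.4600 + 0.6600i → escape time 4
(row=1, col=3): c = 0.6850 + 0.6600i → escape time 3
(row=1, col=4): c = 0.9100 + 0.6600i → escape time 2
(row=2, col=0): c = 0.0100 + -0.1800i → escape time 5
(row=2, col=1): c = 0.2350 + -0.1800i → escape time 5
(row=2, col=2): c = 0.4600 + -0.1800i → escape time 5
(row=2, col=3): c = 0.6850 + -0.1800i → escape time 3
(row=2, col=4): c = 0.9100 + -0.1800i → escape time 3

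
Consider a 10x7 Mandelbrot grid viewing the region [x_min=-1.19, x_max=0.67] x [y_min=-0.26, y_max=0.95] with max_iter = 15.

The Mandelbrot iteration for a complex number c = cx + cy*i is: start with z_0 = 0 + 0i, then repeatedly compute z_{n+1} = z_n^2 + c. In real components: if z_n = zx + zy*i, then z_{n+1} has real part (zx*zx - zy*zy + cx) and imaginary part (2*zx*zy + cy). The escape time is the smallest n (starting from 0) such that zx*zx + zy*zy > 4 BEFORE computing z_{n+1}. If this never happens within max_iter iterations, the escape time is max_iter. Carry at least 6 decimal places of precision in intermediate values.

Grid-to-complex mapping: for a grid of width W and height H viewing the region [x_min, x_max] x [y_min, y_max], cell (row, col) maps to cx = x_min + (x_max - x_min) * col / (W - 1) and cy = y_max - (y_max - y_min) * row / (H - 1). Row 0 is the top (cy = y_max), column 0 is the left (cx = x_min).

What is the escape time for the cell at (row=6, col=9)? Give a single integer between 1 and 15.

z_0 = 0 + 0i, c = 0.6700 + -0.2600i
Iter 1: z = 0.6700 + -0.2600i, |z|^2 = 0.5165
Iter 2: z = 1.0513 + -0.6084i, |z|^2 = 1.4754
Iter 3: z = 1.4051 + -1.5392i, |z|^2 = 4.3435
Escaped at iteration 3

Answer: 3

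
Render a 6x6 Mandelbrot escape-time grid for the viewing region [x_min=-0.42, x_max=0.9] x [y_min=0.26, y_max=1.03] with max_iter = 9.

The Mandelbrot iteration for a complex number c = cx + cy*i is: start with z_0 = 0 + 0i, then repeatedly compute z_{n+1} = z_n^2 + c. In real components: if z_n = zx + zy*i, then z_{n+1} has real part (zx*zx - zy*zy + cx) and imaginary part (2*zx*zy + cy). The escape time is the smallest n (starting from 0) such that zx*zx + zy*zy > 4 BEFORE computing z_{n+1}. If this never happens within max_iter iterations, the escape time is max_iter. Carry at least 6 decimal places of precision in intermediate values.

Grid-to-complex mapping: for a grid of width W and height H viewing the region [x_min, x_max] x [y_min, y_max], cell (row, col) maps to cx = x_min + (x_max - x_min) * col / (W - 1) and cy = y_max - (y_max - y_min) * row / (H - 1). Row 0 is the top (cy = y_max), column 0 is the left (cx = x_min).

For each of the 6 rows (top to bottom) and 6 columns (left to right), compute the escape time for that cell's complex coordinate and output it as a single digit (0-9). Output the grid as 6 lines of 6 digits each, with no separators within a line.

(row=0, col=0): c = -0.4200 + 1.0300i → escape time 4
(row=0, col=1): c = -0.1560 + 1.0300i → escape time 9
(row=0, col=2): c = 0.1080 + 1.0300i → escape time 4
(row=0, col=3): c = 0.3720 + 1.0300i → escape time 3
(row=0, col=4): c = 0.6360 + 1.0300i → escape time 2
(row=0, col=5): c = 0.9000 + 1.0300i → escape time 2
(row=1, col=0): c = -0.4200 + 0.8760i → escape time 5
(row=1, col=1): c = -0.1560 + 0.8760i → escape time 9
(row=1, col=2): c = 0.1080 + 0.8760i → escape time 5
(row=1, col=3): c = 0.3720 + 0.8760i → escape time 4
(row=1, col=4): c = 0.6360 + 0.8760i → escape time 2
(row=1, col=5): c = 0.9000 + 0.8760i → escape time 2
(row=2, col=0): c = -0.4200 + 0.7220i → escape time 7
(row=2, col=1): c = -0.1560 + 0.7220i → escape time 9
(row=2, col=2): c = 0.1080 + 0.7220i → escape time 8
(row=2, col=3): c = 0.3720 + 0.7220i → escape time 5
(row=2, col=4): c = 0.6360 + 0.7220i → escape time 3
(row=2, col=5): c = 0.9000 + 0.7220i → escape time 2
(row=3, col=0): c = -0.4200 + 0.5680i → escape time 9
(row=3, col=1): c = -0.1560 + 0.5680i → escape time 9
(row=3, col=2): c = 0.1080 + 0.5680i → escape time 9
(row=3, col=3): c = 0.3720 + 0.5680i → escape time 9
(row=3, col=4): c = 0.6360 + 0.5680i → escape time 3
(row=3, col=5): c = 0.9000 + 0.5680i → escape time 2
(row=4, col=0): c = -0.4200 + 0.4140i → escape time 9
(row=4, col=1): c = -0.1560 + 0.4140i → escape time 9
(row=4, col=2): c = 0.1080 + 0.4140i → escape time 9
(row=4, col=3): c = 0.3720 + 0.4140i → escape time 9
(row=4, col=4): c = 0.6360 + 0.4140i → escape time 3
(row=4, col=5): c = 0.9000 + 0.4140i → escape time 3
(row=5, col=0): c = -0.4200 + 0.2600i → escape time 9
(row=5, col=1): c = -0.1560 + 0.2600i → escape time 9
(row=5, col=2): c = 0.1080 + 0.2600i → escape time 9
(row=5, col=3): c = 0.3720 + 0.2600i → escape time 9
(row=5, col=4): c = 0.6360 + 0.2600i → escape time 4
(row=5, col=5): c = 0.9000 + 0.2600i → escape time 3

Answer: 494322
595422
798532
999932
999933
999943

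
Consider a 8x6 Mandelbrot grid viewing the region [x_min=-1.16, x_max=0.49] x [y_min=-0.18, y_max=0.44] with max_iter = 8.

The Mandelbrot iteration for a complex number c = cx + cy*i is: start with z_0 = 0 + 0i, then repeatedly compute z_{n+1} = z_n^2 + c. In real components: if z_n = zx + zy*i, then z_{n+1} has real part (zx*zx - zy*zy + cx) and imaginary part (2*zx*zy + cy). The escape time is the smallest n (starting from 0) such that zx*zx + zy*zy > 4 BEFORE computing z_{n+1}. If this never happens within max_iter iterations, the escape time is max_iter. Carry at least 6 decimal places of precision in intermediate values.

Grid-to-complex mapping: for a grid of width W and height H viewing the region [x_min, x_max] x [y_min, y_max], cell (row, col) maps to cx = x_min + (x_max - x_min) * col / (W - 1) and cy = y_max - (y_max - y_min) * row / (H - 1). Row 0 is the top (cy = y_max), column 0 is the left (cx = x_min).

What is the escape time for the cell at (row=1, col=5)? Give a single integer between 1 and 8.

Answer: 8

Derivation:
z_0 = 0 + 0i, c = 0.0186 + 0.3160i
Iter 1: z = 0.0186 + 0.3160i, |z|^2 = 0.1002
Iter 2: z = -0.0809 + 0.3277i, |z|^2 = 0.1140
Iter 3: z = -0.0823 + 0.2629i, |z|^2 = 0.0759
Iter 4: z = -0.0438 + 0.2727i, |z|^2 = 0.0763
Iter 5: z = -0.0539 + 0.2921i, |z|^2 = 0.0882
Iter 6: z = -0.0639 + 0.2845i, |z|^2 = 0.0850
Iter 7: z = -0.0583 + 0.2797i, |z|^2 = 0.0816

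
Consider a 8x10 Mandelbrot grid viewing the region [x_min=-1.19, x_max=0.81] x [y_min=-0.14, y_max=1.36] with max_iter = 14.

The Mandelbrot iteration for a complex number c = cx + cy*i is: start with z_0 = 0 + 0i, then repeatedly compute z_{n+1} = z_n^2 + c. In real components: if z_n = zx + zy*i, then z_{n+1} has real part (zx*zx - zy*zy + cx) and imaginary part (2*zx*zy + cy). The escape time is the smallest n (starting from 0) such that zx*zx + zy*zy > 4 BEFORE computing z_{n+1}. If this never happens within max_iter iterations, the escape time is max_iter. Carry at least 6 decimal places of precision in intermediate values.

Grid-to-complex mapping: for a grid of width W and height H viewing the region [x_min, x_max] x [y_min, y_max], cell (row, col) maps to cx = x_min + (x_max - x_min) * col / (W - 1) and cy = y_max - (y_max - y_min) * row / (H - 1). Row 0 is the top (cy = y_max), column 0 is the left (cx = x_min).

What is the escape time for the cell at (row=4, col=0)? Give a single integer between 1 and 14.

Answer: 3

Derivation:
z_0 = 0 + 0i, c = -1.1900 + 0.6933i
Iter 1: z = -1.1900 + 0.6933i, |z|^2 = 1.8968
Iter 2: z = -0.2546 + -0.9568i, |z|^2 = 0.9803
Iter 3: z = -2.0406 + 1.1806i, |z|^2 = 5.5579
Escaped at iteration 3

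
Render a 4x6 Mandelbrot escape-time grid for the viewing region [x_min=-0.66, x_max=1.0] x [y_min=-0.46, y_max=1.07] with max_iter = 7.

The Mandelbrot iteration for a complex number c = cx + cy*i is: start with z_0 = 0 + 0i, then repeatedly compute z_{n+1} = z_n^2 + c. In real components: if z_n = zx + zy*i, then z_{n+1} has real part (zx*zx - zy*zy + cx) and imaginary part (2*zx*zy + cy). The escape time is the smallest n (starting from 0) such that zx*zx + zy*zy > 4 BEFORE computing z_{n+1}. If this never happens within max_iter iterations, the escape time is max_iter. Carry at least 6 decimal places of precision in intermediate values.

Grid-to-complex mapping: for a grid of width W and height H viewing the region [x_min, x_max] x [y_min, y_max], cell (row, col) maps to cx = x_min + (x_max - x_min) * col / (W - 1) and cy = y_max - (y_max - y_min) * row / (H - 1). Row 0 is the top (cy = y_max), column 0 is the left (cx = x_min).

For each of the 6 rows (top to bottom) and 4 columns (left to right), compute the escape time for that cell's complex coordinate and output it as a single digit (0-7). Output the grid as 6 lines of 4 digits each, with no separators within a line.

Answer: 3622
4742
7762
7772
7772
7762

Derivation:
(row=0, col=0): c = -0.6600 + 1.0700i → escape time 3
(row=0, col=1): c = -0.1067 + 1.0700i → escape time 6
(row=0, col=2): c = 0.4467 + 1.0700i → escape time 2
(row=0, col=3): c = 1.0000 + 1.0700i → escape time 2
(row=1, col=0): c = -0.6600 + 0.7640i → escape time 4
(row=1, col=1): c = -0.1067 + 0.7640i → escape time 7
(row=1, col=2): c = 0.4467 + 0.7640i → escape time 4
(row=1, col=3): c = 1.0000 + 0.7640i → escape time 2
(row=2, col=0): c = -0.6600 + 0.4580i → escape time 7
(row=2, col=1): c = -0.1067 + 0.4580i → escape time 7
(row=2, col=2): c = 0.4467 + 0.4580i → escape time 6
(row=2, col=3): c = 1.0000 + 0.4580i → escape time 2
(row=3, col=0): c = -0.6600 + 0.1520i → escape time 7
(row=3, col=1): c = -0.1067 + 0.1520i → escape time 7
(row=3, col=2): c = 0.4467 + 0.1520i → escape time 7
(row=3, col=3): c = 1.0000 + 0.1520i → escape time 2
(row=4, col=0): c = -0.6600 + -0.1540i → escape time 7
(row=4, col=1): c = -0.1067 + -0.1540i → escape time 7
(row=4, col=2): c = 0.4467 + -0.1540i → escape time 7
(row=4, col=3): c = 1.0000 + -0.1540i → escape time 2
(row=5, col=0): c = -0.6600 + -0.4600i → escape time 7
(row=5, col=1): c = -0.1067 + -0.4600i → escape time 7
(row=5, col=2): c = 0.4467 + -0.4600i → escape time 6
(row=5, col=3): c = 1.0000 + -0.4600i → escape time 2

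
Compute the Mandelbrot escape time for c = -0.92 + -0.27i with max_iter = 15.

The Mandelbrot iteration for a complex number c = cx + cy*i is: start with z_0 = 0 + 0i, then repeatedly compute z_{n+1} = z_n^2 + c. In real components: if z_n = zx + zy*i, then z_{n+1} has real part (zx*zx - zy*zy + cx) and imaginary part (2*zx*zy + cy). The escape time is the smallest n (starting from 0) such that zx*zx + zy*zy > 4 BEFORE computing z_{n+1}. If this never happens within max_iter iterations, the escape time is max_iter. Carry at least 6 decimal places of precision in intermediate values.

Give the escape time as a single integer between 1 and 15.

z_0 = 0 + 0i, c = -0.9200 + -0.2700i
Iter 1: z = -0.9200 + -0.2700i, |z|^2 = 0.9193
Iter 2: z = -0.1465 + 0.2268i, |z|^2 = 0.0729
Iter 3: z = -0.9500 + -0.3365i, |z|^2 = 1.0157
Iter 4: z = -0.1307 + 0.3692i, |z|^2 = 0.1534
Iter 5: z = -1.0392 + -0.3666i, |z|^2 = 1.2144
Iter 6: z = 0.0257 + 0.4919i, |z|^2 = 0.2426
Iter 7: z = -1.1613 + -0.2447i, |z|^2 = 1.4085
Iter 8: z = 0.3687 + 0.2984i, |z|^2 = 0.2250
Iter 9: z = -0.8731 + -0.0499i, |z|^2 = 0.7649
Iter 10: z = -0.1601 + -0.1828i, |z|^2 = 0.0591
Iter 11: z = -0.9278 + -0.2115i, |z|^2 = 0.9055
Iter 12: z = -0.1040 + 0.1224i, |z|^2 = 0.0258
Iter 13: z = -0.9242 + -0.2954i, |z|^2 = 0.9414
Iter 14: z = -0.1532 + 0.2761i, |z|^2 = 0.0997

Answer: 15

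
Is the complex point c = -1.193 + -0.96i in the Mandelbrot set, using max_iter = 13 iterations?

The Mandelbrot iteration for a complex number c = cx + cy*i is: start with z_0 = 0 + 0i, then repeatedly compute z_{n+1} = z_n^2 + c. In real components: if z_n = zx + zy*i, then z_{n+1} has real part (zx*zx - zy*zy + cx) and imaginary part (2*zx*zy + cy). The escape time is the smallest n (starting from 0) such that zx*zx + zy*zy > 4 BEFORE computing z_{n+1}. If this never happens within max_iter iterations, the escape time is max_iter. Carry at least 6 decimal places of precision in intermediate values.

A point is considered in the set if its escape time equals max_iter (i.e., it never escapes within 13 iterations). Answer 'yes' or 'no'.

z_0 = 0 + 0i, c = -1.1930 + -0.9600i
Iter 1: z = -1.1930 + -0.9600i, |z|^2 = 2.3448
Iter 2: z = -0.6914 + 1.3306i, |z|^2 = 2.2484
Iter 3: z = -2.4854 + -2.7998i, |z|^2 = 14.0160
Escaped at iteration 3

Answer: no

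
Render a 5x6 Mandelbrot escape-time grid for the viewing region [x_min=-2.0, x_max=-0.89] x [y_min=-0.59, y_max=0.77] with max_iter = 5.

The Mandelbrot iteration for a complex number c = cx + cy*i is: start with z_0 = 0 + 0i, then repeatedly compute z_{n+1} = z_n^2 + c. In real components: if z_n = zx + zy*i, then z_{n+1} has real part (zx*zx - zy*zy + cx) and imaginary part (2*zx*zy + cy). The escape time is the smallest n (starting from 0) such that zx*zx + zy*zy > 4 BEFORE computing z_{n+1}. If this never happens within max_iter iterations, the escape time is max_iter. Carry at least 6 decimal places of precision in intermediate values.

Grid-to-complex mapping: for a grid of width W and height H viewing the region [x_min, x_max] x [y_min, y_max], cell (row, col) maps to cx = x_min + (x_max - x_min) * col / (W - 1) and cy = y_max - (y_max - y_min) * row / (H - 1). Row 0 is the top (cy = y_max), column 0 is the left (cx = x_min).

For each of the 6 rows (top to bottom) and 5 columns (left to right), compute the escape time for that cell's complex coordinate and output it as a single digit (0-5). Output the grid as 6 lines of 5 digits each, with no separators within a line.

(row=0, col=0): c = -2.0000 + 0.7700i → escape time 1
(row=0, col=1): c = -1.7225 + 0.7700i → escape time 3
(row=0, col=2): c = -1.4450 + 0.7700i → escape time 3
(row=0, col=3): c = -1.1675 + 0.7700i → escape time 3
(row=0, col=4): c = -0.8900 + 0.7700i → escape time 4
(row=1, col=0): c = -2.0000 + 0.4980i → escape time 1
(row=1, col=1): c = -1.7225 + 0.4980i → escape time 3
(row=1, col=2): c = -1.4450 + 0.4980i → escape time 3
(row=1, col=3): c = -1.1675 + 0.4980i → escape time 5
(row=1, col=4): c = -0.8900 + 0.4980i → escape time 5
(row=2, col=0): c = -2.0000 + 0.2260i → escape time 1
(row=2, col=1): c = -1.7225 + 0.2260i → escape time 4
(row=2, col=2): c = -1.4450 + 0.2260i → escape time 5
(row=2, col=3): c = -1.1675 + 0.2260i → escape time 5
(row=2, col=4): c = -0.8900 + 0.2260i → escape time 5
(row=3, col=0): c = -2.0000 + -0.0460i → escape time 1
(row=3, col=1): c = -1.7225 + -0.0460i → escape time 5
(row=3, col=2): c = -1.4450 + -0.0460i → escape time 5
(row=3, col=3): c = -1.1675 + -0.0460i → escape time 5
(row=3, col=4): c = -0.8900 + -0.0460i → escape time 5
(row=4, col=0): c = -2.0000 + -0.3180i → escape time 1
(row=4, col=1): c = -1.7225 + -0.3180i → escape time 4
(row=4, col=2): c = -1.4450 + -0.3180i → escape time 5
(row=4, col=3): c = -1.1675 + -0.3180i → escape time 5
(row=4, col=4): c = -0.8900 + -0.3180i → escape time 5
(row=5, col=0): c = -2.0000 + -0.5900i → escape time 1
(row=5, col=1): c = -1.7225 + -0.5900i → escape time 3
(row=5, col=2): c = -1.4450 + -0.5900i → escape time 3
(row=5, col=3): c = -1.1675 + -0.5900i → escape time 4
(row=5, col=4): c = -0.8900 + -0.5900i → escape time 5

Answer: 13334
13355
14555
15555
14555
13345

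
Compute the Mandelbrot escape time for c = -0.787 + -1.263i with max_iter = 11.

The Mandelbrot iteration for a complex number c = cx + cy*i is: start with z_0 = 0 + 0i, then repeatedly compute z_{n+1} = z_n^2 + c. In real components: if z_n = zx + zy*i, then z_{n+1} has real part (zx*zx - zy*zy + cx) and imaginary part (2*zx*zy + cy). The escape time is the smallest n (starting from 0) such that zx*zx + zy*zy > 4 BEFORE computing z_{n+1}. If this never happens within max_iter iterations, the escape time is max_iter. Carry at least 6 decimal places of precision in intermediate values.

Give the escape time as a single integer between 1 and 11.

Answer: 3

Derivation:
z_0 = 0 + 0i, c = -0.7870 + -1.2630i
Iter 1: z = -0.7870 + -1.2630i, |z|^2 = 2.2145
Iter 2: z = -1.7628 + 0.7250i, |z|^2 = 3.6330
Iter 3: z = 1.7949 + -3.8189i, |z|^2 = 17.8058
Escaped at iteration 3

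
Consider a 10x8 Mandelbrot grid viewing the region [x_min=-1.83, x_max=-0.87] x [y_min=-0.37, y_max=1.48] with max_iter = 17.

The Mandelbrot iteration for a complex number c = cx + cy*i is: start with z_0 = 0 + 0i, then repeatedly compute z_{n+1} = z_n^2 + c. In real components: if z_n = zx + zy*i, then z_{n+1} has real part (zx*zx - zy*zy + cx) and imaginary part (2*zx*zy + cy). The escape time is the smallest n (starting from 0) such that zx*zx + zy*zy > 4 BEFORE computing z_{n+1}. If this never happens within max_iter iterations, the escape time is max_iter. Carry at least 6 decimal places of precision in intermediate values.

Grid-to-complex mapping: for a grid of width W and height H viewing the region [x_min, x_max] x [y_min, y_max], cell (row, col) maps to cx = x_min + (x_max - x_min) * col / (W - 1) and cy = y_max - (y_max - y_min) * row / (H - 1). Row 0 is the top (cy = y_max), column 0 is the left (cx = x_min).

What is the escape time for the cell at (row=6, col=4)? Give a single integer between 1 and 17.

z_0 = 0 + 0i, c = -1.4033 + -0.1057i
Iter 1: z = -1.4033 + -0.1057i, |z|^2 = 1.9805
Iter 2: z = 0.5548 + 0.1910i, |z|^2 = 0.3443
Iter 3: z = -1.1320 + 0.1062i, |z|^2 = 1.2926
Iter 4: z = -0.1333 + -0.3462i, |z|^2 = 0.1376
Iter 5: z = -1.5054 + -0.0134i, |z|^2 = 2.2665
Iter 6: z = 0.8628 + -0.0652i, |z|^2 = 0.7487
Iter 7: z = -0.6632 + -0.2183i, |z|^2 = 0.4875
Iter 8: z = -1.0112 + 0.1838i, |z|^2 = 1.0563
Iter 9: z = -0.4147 + -0.4775i, |z|^2 = 0.3999
Iter 10: z = -1.4594 + 0.2902i, |z|^2 = 2.2140
Iter 11: z = 0.6422 + -0.9529i, |z|^2 = 1.3203
Iter 12: z = -1.8989 + -1.3295i, |z|^2 = 5.3733
Escaped at iteration 12

Answer: 12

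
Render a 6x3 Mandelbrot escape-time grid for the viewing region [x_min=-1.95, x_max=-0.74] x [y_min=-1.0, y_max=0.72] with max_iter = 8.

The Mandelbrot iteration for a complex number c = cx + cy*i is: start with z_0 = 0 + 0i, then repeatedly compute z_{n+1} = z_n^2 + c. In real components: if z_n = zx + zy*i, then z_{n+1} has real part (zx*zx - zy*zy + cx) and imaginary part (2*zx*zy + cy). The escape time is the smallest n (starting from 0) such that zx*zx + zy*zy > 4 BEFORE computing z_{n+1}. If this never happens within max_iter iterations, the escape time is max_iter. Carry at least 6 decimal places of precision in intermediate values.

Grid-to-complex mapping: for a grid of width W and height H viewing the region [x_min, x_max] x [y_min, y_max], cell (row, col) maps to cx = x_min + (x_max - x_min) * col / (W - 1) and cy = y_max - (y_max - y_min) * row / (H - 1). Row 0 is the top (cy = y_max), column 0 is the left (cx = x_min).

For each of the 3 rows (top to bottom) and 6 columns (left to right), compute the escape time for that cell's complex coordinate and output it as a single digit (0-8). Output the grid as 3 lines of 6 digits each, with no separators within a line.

Answer: 133344
447888
123333

Derivation:
(row=0, col=0): c = -1.9500 + 0.7200i → escape time 1
(row=0, col=1): c = -1.7080 + 0.7200i → escape time 3
(row=0, col=2): c = -1.4660 + 0.7200i → escape time 3
(row=0, col=3): c = -1.2240 + 0.7200i → escape time 3
(row=0, col=4): c = -0.9820 + 0.7200i → escape time 4
(row=0, col=5): c = -0.7400 + 0.7200i → escape time 4
(row=1, col=0): c = -1.9500 + -0.1400i → escape time 4
(row=1, col=1): c = -1.7080 + -0.1400i → escape time 4
(row=1, col=2): c = -1.4660 + -0.1400i → escape time 7
(row=1, col=3): c = -1.2240 + -0.1400i → escape time 8
(row=1, col=4): c = -0.9820 + -0.1400i → escape time 8
(row=1, col=5): c = -0.7400 + -0.1400i → escape time 8
(row=2, col=0): c = -1.9500 + -1.0000i → escape time 1
(row=2, col=1): c = -1.7080 + -1.0000i → escape time 2
(row=2, col=2): c = -1.4660 + -1.0000i → escape time 3
(row=2, col=3): c = -1.2240 + -1.0000i → escape time 3
(row=2, col=4): c = -0.9820 + -1.0000i → escape time 3
(row=2, col=5): c = -0.7400 + -1.0000i → escape time 3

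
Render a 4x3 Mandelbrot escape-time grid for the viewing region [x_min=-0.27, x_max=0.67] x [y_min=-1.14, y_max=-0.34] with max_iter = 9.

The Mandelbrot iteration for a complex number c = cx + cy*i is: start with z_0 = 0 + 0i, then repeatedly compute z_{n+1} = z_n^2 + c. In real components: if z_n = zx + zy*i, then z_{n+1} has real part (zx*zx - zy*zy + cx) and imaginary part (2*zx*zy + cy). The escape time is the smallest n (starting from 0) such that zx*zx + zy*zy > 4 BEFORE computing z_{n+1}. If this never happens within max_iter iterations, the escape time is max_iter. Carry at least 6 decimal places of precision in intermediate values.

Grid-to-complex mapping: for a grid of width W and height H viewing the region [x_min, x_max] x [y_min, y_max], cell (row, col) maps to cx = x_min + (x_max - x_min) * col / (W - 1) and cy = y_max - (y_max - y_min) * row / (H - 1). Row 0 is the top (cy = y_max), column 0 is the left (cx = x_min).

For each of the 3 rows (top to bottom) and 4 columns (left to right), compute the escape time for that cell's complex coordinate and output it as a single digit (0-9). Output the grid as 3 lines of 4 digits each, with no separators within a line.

(row=0, col=0): c = -0.2700 + -0.3400i → escape time 9
(row=0, col=1): c = 0.0433 + -0.3400i → escape time 9
(row=0, col=2): c = 0.3567 + -0.3400i → escape time 9
(row=0, col=3): c = 0.6700 + -0.3400i → escape time 3
(row=1, col=0): c = -0.2700 + -0.7400i → escape time 9
(row=1, col=1): c = 0.0433 + -0.7400i → escape time 9
(row=1, col=2): c = 0.3567 + -0.7400i → escape time 5
(row=1, col=3): c = 0.6700 + -0.7400i → escape time 3
(row=2, col=0): c = -0.2700 + -1.1400i → escape time 4
(row=2, col=1): c = 0.0433 + -1.1400i → escape time 4
(row=2, col=2): c = 0.3567 + -1.1400i → escape time 2
(row=2, col=3): c = 0.6700 + -1.1400i → escape time 2

Answer: 9993
9953
4422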